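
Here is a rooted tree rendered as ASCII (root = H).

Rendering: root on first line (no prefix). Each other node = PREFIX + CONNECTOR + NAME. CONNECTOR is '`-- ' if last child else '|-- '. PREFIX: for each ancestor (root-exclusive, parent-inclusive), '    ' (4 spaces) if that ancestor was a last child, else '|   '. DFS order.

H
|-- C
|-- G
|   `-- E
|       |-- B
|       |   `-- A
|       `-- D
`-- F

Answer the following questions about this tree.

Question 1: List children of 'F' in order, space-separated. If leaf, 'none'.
Answer: none

Derivation:
Node F's children (from adjacency): (leaf)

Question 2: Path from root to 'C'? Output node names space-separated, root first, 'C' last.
Answer: H C

Derivation:
Walk down from root: H -> C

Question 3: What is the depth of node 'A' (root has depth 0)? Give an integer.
Path from root to A: H -> G -> E -> B -> A
Depth = number of edges = 4

Answer: 4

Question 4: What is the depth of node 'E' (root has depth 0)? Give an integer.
Path from root to E: H -> G -> E
Depth = number of edges = 2

Answer: 2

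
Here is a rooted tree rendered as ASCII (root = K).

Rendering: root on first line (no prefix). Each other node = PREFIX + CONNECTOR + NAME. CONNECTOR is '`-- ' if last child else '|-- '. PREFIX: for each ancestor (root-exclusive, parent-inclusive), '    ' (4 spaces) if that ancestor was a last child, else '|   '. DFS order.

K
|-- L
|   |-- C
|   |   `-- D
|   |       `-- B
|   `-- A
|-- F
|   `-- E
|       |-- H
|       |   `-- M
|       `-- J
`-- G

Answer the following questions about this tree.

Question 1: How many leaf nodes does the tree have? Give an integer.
Leaves (nodes with no children): A, B, G, J, M

Answer: 5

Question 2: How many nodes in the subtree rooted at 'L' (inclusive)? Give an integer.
Subtree rooted at L contains: A, B, C, D, L
Count = 5

Answer: 5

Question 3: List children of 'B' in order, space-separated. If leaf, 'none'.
Node B's children (from adjacency): (leaf)

Answer: none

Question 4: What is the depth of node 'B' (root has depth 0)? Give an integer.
Path from root to B: K -> L -> C -> D -> B
Depth = number of edges = 4

Answer: 4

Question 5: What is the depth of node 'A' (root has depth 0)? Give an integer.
Path from root to A: K -> L -> A
Depth = number of edges = 2

Answer: 2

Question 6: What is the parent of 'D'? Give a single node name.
Scan adjacency: D appears as child of C

Answer: C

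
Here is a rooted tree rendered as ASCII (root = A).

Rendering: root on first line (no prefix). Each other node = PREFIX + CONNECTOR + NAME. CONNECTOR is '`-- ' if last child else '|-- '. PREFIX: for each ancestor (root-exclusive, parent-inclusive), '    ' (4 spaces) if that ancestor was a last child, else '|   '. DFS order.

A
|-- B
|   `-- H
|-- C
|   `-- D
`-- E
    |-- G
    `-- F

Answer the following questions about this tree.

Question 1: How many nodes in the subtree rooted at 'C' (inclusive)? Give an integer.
Answer: 2

Derivation:
Subtree rooted at C contains: C, D
Count = 2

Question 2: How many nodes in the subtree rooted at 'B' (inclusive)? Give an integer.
Subtree rooted at B contains: B, H
Count = 2

Answer: 2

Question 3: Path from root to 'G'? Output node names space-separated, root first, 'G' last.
Walk down from root: A -> E -> G

Answer: A E G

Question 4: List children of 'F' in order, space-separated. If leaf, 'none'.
Node F's children (from adjacency): (leaf)

Answer: none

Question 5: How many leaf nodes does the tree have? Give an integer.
Answer: 4

Derivation:
Leaves (nodes with no children): D, F, G, H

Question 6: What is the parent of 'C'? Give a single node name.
Scan adjacency: C appears as child of A

Answer: A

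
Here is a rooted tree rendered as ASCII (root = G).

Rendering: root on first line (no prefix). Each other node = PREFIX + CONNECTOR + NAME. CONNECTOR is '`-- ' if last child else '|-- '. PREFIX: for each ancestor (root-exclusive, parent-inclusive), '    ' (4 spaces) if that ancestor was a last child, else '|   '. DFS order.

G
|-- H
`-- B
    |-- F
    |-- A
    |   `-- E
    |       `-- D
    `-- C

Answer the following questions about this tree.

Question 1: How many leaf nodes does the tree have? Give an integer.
Answer: 4

Derivation:
Leaves (nodes with no children): C, D, F, H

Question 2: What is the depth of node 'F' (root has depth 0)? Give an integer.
Answer: 2

Derivation:
Path from root to F: G -> B -> F
Depth = number of edges = 2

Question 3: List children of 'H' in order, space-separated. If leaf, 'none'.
Node H's children (from adjacency): (leaf)

Answer: none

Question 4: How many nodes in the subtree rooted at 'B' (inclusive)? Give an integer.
Answer: 6

Derivation:
Subtree rooted at B contains: A, B, C, D, E, F
Count = 6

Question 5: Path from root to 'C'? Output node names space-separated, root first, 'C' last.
Answer: G B C

Derivation:
Walk down from root: G -> B -> C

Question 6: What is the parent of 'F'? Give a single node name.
Answer: B

Derivation:
Scan adjacency: F appears as child of B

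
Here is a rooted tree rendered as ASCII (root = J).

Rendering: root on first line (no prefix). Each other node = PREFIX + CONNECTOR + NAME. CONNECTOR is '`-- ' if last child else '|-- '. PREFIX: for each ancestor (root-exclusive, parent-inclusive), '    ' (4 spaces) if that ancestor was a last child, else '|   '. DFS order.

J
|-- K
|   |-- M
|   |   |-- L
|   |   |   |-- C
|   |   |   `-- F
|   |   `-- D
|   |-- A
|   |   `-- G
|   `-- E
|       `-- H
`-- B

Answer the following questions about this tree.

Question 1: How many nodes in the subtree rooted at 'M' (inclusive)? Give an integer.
Answer: 5

Derivation:
Subtree rooted at M contains: C, D, F, L, M
Count = 5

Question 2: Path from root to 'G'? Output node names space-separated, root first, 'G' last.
Walk down from root: J -> K -> A -> G

Answer: J K A G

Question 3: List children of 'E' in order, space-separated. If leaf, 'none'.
Node E's children (from adjacency): H

Answer: H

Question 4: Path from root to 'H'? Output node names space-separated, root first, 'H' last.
Walk down from root: J -> K -> E -> H

Answer: J K E H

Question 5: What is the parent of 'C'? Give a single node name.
Answer: L

Derivation:
Scan adjacency: C appears as child of L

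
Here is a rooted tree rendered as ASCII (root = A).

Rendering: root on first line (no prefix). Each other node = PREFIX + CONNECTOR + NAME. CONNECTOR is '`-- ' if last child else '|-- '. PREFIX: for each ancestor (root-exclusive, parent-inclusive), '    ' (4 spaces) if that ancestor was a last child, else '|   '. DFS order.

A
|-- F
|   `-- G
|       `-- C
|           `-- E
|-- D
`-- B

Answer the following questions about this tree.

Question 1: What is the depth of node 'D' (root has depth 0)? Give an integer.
Answer: 1

Derivation:
Path from root to D: A -> D
Depth = number of edges = 1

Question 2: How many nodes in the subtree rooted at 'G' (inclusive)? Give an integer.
Subtree rooted at G contains: C, E, G
Count = 3

Answer: 3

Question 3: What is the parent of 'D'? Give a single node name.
Scan adjacency: D appears as child of A

Answer: A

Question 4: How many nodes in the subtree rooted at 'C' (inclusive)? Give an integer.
Answer: 2

Derivation:
Subtree rooted at C contains: C, E
Count = 2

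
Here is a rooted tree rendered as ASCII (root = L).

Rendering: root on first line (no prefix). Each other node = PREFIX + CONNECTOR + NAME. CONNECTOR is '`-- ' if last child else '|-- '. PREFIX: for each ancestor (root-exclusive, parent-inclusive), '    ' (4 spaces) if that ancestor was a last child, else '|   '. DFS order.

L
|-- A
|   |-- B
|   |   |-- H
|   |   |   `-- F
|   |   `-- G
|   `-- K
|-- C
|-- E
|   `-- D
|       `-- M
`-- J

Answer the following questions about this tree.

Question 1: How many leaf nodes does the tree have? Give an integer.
Leaves (nodes with no children): C, F, G, J, K, M

Answer: 6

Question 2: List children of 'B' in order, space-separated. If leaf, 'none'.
Node B's children (from adjacency): H, G

Answer: H G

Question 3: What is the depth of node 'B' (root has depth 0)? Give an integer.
Path from root to B: L -> A -> B
Depth = number of edges = 2

Answer: 2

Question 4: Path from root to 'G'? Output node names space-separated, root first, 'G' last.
Answer: L A B G

Derivation:
Walk down from root: L -> A -> B -> G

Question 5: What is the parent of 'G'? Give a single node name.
Answer: B

Derivation:
Scan adjacency: G appears as child of B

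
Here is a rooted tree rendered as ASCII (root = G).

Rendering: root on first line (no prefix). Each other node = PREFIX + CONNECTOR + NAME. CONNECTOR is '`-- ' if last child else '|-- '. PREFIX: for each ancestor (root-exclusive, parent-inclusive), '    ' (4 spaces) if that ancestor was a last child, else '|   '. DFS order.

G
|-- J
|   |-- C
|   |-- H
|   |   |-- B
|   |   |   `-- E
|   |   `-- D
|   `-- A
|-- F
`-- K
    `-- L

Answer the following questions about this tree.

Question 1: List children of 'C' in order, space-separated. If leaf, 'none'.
Node C's children (from adjacency): (leaf)

Answer: none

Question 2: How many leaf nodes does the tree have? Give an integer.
Answer: 6

Derivation:
Leaves (nodes with no children): A, C, D, E, F, L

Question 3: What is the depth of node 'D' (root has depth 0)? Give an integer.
Answer: 3

Derivation:
Path from root to D: G -> J -> H -> D
Depth = number of edges = 3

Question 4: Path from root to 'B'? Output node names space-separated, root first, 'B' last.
Walk down from root: G -> J -> H -> B

Answer: G J H B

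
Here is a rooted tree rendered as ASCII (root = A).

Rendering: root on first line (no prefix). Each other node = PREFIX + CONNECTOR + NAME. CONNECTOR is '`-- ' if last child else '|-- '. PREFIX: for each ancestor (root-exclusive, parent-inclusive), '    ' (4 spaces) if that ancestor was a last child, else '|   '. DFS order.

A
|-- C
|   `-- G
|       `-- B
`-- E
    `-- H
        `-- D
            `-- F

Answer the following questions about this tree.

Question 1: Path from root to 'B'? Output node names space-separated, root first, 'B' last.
Walk down from root: A -> C -> G -> B

Answer: A C G B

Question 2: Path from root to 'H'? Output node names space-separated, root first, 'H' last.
Walk down from root: A -> E -> H

Answer: A E H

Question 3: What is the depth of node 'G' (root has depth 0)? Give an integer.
Path from root to G: A -> C -> G
Depth = number of edges = 2

Answer: 2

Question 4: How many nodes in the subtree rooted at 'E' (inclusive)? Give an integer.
Subtree rooted at E contains: D, E, F, H
Count = 4

Answer: 4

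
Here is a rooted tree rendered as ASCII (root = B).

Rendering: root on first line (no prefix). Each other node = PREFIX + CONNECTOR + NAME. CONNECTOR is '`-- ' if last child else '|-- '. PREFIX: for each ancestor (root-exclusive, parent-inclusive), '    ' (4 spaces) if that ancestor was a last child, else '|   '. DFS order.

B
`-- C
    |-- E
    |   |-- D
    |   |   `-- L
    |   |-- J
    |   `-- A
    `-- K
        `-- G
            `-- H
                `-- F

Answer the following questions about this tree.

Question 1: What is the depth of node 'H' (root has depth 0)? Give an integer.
Path from root to H: B -> C -> K -> G -> H
Depth = number of edges = 4

Answer: 4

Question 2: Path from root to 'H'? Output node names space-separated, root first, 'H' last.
Walk down from root: B -> C -> K -> G -> H

Answer: B C K G H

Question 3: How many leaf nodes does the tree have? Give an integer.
Leaves (nodes with no children): A, F, J, L

Answer: 4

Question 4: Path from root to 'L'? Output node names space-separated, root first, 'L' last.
Walk down from root: B -> C -> E -> D -> L

Answer: B C E D L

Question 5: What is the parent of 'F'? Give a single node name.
Answer: H

Derivation:
Scan adjacency: F appears as child of H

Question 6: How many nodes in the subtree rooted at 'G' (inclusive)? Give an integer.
Answer: 3

Derivation:
Subtree rooted at G contains: F, G, H
Count = 3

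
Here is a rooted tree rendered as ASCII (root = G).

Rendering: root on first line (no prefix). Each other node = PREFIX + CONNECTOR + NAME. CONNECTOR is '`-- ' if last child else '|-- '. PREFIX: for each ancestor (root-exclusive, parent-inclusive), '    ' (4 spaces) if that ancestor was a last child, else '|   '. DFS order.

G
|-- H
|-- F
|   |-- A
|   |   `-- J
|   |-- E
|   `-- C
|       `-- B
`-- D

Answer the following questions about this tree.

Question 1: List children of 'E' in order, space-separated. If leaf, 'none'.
Node E's children (from adjacency): (leaf)

Answer: none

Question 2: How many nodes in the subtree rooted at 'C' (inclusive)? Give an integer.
Answer: 2

Derivation:
Subtree rooted at C contains: B, C
Count = 2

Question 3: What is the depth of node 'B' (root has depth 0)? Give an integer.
Path from root to B: G -> F -> C -> B
Depth = number of edges = 3

Answer: 3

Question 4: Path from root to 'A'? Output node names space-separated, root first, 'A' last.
Answer: G F A

Derivation:
Walk down from root: G -> F -> A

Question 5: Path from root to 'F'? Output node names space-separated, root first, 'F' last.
Answer: G F

Derivation:
Walk down from root: G -> F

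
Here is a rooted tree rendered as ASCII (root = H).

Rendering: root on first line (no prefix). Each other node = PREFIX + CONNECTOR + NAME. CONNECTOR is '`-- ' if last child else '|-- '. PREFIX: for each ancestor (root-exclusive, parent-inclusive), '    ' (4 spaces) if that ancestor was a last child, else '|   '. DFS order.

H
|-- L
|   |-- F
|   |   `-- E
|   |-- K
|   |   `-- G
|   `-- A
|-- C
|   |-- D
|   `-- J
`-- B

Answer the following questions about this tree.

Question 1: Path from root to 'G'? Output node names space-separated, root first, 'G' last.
Walk down from root: H -> L -> K -> G

Answer: H L K G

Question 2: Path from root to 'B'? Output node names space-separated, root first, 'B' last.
Walk down from root: H -> B

Answer: H B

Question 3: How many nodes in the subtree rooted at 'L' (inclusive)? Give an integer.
Answer: 6

Derivation:
Subtree rooted at L contains: A, E, F, G, K, L
Count = 6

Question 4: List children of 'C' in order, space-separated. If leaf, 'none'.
Answer: D J

Derivation:
Node C's children (from adjacency): D, J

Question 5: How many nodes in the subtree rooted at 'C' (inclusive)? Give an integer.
Subtree rooted at C contains: C, D, J
Count = 3

Answer: 3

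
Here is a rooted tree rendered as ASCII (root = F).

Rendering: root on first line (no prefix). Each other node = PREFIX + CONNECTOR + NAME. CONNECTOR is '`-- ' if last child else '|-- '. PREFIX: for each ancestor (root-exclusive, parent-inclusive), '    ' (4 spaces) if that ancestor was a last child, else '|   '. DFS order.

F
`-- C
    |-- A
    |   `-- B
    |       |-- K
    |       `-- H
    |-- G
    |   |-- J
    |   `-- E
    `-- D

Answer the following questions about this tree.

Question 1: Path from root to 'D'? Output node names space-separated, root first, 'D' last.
Walk down from root: F -> C -> D

Answer: F C D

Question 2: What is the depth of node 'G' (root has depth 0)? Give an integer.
Path from root to G: F -> C -> G
Depth = number of edges = 2

Answer: 2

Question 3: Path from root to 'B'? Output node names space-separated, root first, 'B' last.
Walk down from root: F -> C -> A -> B

Answer: F C A B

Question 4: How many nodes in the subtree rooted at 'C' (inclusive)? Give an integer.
Answer: 9

Derivation:
Subtree rooted at C contains: A, B, C, D, E, G, H, J, K
Count = 9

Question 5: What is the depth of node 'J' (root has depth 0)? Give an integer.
Answer: 3

Derivation:
Path from root to J: F -> C -> G -> J
Depth = number of edges = 3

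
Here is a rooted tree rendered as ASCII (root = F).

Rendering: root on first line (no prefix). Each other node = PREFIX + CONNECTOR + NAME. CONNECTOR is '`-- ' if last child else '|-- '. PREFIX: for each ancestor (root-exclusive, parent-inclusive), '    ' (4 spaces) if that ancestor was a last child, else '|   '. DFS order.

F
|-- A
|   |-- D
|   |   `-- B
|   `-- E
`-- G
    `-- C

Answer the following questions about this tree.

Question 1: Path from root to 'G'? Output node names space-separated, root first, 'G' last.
Walk down from root: F -> G

Answer: F G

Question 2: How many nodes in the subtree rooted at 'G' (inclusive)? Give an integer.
Answer: 2

Derivation:
Subtree rooted at G contains: C, G
Count = 2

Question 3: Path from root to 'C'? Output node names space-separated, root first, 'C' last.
Walk down from root: F -> G -> C

Answer: F G C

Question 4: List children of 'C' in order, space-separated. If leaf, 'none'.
Answer: none

Derivation:
Node C's children (from adjacency): (leaf)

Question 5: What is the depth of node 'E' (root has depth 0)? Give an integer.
Answer: 2

Derivation:
Path from root to E: F -> A -> E
Depth = number of edges = 2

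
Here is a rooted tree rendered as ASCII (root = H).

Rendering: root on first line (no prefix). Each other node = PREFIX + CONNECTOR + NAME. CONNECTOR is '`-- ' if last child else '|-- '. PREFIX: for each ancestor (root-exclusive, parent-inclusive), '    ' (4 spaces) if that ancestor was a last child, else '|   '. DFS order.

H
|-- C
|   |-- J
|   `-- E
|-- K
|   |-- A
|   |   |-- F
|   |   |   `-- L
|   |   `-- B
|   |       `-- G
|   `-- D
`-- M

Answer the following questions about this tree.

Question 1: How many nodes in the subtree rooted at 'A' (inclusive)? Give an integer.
Answer: 5

Derivation:
Subtree rooted at A contains: A, B, F, G, L
Count = 5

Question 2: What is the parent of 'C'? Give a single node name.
Answer: H

Derivation:
Scan adjacency: C appears as child of H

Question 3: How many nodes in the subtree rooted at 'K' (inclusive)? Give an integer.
Answer: 7

Derivation:
Subtree rooted at K contains: A, B, D, F, G, K, L
Count = 7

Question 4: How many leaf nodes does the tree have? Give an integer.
Leaves (nodes with no children): D, E, G, J, L, M

Answer: 6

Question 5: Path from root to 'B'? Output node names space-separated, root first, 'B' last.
Walk down from root: H -> K -> A -> B

Answer: H K A B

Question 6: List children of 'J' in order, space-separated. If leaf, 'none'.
Answer: none

Derivation:
Node J's children (from adjacency): (leaf)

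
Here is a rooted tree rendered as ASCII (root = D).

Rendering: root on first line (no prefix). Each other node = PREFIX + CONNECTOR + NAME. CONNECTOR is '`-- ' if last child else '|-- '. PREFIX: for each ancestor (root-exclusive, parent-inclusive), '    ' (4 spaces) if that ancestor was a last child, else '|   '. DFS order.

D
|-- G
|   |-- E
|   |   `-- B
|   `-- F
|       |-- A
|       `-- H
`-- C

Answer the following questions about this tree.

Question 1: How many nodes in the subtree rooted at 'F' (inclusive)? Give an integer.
Subtree rooted at F contains: A, F, H
Count = 3

Answer: 3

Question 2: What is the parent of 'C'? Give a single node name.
Scan adjacency: C appears as child of D

Answer: D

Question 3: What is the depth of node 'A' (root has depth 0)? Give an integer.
Path from root to A: D -> G -> F -> A
Depth = number of edges = 3

Answer: 3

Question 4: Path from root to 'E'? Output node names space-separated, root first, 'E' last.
Answer: D G E

Derivation:
Walk down from root: D -> G -> E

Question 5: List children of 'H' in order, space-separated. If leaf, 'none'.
Answer: none

Derivation:
Node H's children (from adjacency): (leaf)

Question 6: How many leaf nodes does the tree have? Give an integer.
Leaves (nodes with no children): A, B, C, H

Answer: 4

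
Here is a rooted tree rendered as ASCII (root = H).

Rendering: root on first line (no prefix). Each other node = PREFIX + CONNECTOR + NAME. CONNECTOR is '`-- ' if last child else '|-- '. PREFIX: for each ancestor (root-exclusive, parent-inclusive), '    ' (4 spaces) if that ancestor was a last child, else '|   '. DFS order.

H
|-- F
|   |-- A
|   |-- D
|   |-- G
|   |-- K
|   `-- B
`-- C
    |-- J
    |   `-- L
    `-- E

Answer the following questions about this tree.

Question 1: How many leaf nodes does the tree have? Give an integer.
Leaves (nodes with no children): A, B, D, E, G, K, L

Answer: 7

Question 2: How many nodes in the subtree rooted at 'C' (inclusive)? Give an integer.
Subtree rooted at C contains: C, E, J, L
Count = 4

Answer: 4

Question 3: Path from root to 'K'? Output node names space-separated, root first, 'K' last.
Answer: H F K

Derivation:
Walk down from root: H -> F -> K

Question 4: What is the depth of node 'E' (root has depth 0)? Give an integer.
Answer: 2

Derivation:
Path from root to E: H -> C -> E
Depth = number of edges = 2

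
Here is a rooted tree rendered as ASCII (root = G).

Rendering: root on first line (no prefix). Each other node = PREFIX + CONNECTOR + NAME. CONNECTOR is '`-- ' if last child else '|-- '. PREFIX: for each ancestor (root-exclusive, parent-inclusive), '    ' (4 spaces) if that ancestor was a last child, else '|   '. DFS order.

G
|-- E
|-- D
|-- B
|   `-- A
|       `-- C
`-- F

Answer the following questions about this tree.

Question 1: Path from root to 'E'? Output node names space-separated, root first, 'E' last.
Answer: G E

Derivation:
Walk down from root: G -> E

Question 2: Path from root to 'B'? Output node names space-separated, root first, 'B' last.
Answer: G B

Derivation:
Walk down from root: G -> B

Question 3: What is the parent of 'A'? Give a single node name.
Answer: B

Derivation:
Scan adjacency: A appears as child of B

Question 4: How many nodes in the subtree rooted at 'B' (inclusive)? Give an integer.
Answer: 3

Derivation:
Subtree rooted at B contains: A, B, C
Count = 3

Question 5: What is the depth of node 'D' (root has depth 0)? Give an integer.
Answer: 1

Derivation:
Path from root to D: G -> D
Depth = number of edges = 1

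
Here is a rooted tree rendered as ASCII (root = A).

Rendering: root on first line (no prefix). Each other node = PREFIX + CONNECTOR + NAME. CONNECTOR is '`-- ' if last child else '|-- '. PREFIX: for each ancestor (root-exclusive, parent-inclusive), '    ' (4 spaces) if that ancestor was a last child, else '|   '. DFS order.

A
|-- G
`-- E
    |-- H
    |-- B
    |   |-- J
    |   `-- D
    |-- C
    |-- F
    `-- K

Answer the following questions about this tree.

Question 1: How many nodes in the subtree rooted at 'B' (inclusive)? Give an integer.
Subtree rooted at B contains: B, D, J
Count = 3

Answer: 3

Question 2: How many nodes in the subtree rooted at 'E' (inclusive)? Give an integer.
Answer: 8

Derivation:
Subtree rooted at E contains: B, C, D, E, F, H, J, K
Count = 8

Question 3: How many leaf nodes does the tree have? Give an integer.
Answer: 7

Derivation:
Leaves (nodes with no children): C, D, F, G, H, J, K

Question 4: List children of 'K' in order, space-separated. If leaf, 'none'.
Answer: none

Derivation:
Node K's children (from adjacency): (leaf)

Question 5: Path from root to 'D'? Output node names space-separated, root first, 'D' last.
Walk down from root: A -> E -> B -> D

Answer: A E B D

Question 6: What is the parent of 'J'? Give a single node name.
Answer: B

Derivation:
Scan adjacency: J appears as child of B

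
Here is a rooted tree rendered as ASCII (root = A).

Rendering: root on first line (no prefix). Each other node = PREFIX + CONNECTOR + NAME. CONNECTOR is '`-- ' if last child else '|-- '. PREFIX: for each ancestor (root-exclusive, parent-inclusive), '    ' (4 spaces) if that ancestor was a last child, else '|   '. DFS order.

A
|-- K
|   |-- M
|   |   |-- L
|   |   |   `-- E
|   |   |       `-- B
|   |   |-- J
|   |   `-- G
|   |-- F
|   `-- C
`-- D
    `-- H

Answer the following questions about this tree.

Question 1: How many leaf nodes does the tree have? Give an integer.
Answer: 6

Derivation:
Leaves (nodes with no children): B, C, F, G, H, J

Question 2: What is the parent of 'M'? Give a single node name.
Answer: K

Derivation:
Scan adjacency: M appears as child of K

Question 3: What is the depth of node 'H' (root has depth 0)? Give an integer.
Answer: 2

Derivation:
Path from root to H: A -> D -> H
Depth = number of edges = 2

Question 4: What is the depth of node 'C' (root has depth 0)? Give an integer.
Answer: 2

Derivation:
Path from root to C: A -> K -> C
Depth = number of edges = 2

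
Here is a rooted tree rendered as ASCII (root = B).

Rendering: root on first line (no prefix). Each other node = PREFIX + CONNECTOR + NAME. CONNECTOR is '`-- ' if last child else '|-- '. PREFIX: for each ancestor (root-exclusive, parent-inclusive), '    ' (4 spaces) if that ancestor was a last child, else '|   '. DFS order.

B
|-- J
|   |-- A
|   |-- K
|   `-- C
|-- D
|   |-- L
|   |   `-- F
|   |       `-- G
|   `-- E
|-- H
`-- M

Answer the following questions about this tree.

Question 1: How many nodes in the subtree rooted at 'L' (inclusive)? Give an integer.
Answer: 3

Derivation:
Subtree rooted at L contains: F, G, L
Count = 3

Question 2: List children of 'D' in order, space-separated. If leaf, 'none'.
Answer: L E

Derivation:
Node D's children (from adjacency): L, E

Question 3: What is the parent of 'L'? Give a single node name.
Scan adjacency: L appears as child of D

Answer: D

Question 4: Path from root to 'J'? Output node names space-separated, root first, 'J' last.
Answer: B J

Derivation:
Walk down from root: B -> J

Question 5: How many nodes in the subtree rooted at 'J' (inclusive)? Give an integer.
Subtree rooted at J contains: A, C, J, K
Count = 4

Answer: 4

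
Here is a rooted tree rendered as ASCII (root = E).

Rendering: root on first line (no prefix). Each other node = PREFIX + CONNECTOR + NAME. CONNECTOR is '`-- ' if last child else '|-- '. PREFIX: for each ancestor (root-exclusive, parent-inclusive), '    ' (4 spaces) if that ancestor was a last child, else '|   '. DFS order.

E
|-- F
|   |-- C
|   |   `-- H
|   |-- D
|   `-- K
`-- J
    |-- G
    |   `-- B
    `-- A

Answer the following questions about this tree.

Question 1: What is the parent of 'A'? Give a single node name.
Answer: J

Derivation:
Scan adjacency: A appears as child of J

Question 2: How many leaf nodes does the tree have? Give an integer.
Leaves (nodes with no children): A, B, D, H, K

Answer: 5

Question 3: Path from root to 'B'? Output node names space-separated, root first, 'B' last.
Walk down from root: E -> J -> G -> B

Answer: E J G B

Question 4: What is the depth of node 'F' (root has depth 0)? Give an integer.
Answer: 1

Derivation:
Path from root to F: E -> F
Depth = number of edges = 1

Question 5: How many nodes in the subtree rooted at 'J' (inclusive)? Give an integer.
Answer: 4

Derivation:
Subtree rooted at J contains: A, B, G, J
Count = 4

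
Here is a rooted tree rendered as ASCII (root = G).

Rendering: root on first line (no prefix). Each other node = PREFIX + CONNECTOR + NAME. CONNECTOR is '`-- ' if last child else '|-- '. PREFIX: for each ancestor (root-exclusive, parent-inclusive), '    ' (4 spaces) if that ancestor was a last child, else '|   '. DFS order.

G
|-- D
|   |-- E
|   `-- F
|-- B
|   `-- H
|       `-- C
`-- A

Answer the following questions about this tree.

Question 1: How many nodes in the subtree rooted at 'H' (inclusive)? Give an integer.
Answer: 2

Derivation:
Subtree rooted at H contains: C, H
Count = 2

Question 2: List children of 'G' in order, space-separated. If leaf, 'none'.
Node G's children (from adjacency): D, B, A

Answer: D B A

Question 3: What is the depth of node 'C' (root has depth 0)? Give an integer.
Answer: 3

Derivation:
Path from root to C: G -> B -> H -> C
Depth = number of edges = 3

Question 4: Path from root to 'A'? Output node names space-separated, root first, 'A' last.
Answer: G A

Derivation:
Walk down from root: G -> A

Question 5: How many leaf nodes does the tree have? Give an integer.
Answer: 4

Derivation:
Leaves (nodes with no children): A, C, E, F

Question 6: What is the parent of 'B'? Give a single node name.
Answer: G

Derivation:
Scan adjacency: B appears as child of G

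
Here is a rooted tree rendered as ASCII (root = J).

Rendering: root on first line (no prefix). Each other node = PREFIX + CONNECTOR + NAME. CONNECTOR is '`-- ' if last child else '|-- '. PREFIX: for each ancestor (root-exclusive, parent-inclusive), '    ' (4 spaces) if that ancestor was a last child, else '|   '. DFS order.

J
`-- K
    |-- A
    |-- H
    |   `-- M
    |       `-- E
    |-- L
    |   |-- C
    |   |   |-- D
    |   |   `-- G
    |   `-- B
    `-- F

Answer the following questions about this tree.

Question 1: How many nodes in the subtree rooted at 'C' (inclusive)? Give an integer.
Answer: 3

Derivation:
Subtree rooted at C contains: C, D, G
Count = 3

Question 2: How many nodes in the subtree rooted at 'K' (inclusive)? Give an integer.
Answer: 11

Derivation:
Subtree rooted at K contains: A, B, C, D, E, F, G, H, K, L, M
Count = 11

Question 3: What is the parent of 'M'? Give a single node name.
Answer: H

Derivation:
Scan adjacency: M appears as child of H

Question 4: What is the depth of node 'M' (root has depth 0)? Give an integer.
Path from root to M: J -> K -> H -> M
Depth = number of edges = 3

Answer: 3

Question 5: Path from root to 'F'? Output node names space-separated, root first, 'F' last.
Answer: J K F

Derivation:
Walk down from root: J -> K -> F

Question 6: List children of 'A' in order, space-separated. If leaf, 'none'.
Node A's children (from adjacency): (leaf)

Answer: none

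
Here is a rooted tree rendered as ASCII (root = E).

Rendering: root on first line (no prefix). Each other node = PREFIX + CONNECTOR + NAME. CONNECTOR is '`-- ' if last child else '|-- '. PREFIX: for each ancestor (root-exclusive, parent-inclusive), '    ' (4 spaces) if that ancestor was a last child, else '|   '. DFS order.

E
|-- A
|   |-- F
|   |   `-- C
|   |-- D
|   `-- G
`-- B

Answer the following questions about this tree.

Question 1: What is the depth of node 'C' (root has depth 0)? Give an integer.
Answer: 3

Derivation:
Path from root to C: E -> A -> F -> C
Depth = number of edges = 3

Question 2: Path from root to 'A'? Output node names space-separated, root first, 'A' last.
Answer: E A

Derivation:
Walk down from root: E -> A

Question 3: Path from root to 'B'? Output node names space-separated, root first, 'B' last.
Answer: E B

Derivation:
Walk down from root: E -> B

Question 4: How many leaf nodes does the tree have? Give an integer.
Leaves (nodes with no children): B, C, D, G

Answer: 4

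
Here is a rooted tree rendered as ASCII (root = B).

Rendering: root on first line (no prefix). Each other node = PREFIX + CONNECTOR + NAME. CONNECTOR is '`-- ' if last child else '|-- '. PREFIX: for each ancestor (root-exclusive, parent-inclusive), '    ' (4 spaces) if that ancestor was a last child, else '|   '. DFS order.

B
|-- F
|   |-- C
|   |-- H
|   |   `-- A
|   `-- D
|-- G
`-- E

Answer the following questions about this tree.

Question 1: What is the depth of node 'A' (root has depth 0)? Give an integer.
Path from root to A: B -> F -> H -> A
Depth = number of edges = 3

Answer: 3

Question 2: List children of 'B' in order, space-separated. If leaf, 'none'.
Answer: F G E

Derivation:
Node B's children (from adjacency): F, G, E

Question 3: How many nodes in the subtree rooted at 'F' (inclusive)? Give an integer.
Subtree rooted at F contains: A, C, D, F, H
Count = 5

Answer: 5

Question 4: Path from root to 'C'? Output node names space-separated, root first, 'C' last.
Answer: B F C

Derivation:
Walk down from root: B -> F -> C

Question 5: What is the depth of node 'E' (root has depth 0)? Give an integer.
Path from root to E: B -> E
Depth = number of edges = 1

Answer: 1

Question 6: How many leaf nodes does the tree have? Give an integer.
Answer: 5

Derivation:
Leaves (nodes with no children): A, C, D, E, G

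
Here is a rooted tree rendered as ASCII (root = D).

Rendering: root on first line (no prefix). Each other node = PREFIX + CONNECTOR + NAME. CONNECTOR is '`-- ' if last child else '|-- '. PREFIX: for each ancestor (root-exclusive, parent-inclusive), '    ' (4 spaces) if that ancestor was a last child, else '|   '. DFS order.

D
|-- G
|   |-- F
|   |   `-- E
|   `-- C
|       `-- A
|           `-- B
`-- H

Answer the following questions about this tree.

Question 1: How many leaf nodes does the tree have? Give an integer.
Answer: 3

Derivation:
Leaves (nodes with no children): B, E, H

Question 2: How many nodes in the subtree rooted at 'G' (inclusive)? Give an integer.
Subtree rooted at G contains: A, B, C, E, F, G
Count = 6

Answer: 6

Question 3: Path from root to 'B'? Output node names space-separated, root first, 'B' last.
Walk down from root: D -> G -> C -> A -> B

Answer: D G C A B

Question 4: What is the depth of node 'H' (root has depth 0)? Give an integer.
Path from root to H: D -> H
Depth = number of edges = 1

Answer: 1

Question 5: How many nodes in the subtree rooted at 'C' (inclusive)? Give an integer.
Subtree rooted at C contains: A, B, C
Count = 3

Answer: 3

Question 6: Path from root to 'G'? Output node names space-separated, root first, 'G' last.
Answer: D G

Derivation:
Walk down from root: D -> G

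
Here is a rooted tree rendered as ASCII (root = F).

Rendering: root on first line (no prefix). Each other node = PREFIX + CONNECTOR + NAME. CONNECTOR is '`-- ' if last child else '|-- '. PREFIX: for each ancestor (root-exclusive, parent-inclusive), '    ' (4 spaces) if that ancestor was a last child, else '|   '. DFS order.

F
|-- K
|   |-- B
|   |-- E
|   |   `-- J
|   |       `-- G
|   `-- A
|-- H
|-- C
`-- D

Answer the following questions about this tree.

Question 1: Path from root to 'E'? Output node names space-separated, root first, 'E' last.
Walk down from root: F -> K -> E

Answer: F K E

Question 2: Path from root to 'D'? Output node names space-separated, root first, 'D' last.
Walk down from root: F -> D

Answer: F D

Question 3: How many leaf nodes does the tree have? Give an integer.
Leaves (nodes with no children): A, B, C, D, G, H

Answer: 6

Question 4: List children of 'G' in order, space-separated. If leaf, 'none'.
Answer: none

Derivation:
Node G's children (from adjacency): (leaf)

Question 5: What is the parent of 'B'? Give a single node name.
Scan adjacency: B appears as child of K

Answer: K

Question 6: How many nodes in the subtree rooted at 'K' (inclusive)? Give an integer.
Subtree rooted at K contains: A, B, E, G, J, K
Count = 6

Answer: 6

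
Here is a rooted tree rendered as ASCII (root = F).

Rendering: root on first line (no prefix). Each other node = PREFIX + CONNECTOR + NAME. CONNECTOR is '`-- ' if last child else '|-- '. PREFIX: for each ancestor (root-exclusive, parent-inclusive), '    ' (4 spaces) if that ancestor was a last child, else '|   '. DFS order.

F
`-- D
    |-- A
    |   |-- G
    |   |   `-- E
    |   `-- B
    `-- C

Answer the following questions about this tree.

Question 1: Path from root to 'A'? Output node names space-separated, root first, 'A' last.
Answer: F D A

Derivation:
Walk down from root: F -> D -> A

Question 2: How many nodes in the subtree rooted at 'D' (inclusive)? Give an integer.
Answer: 6

Derivation:
Subtree rooted at D contains: A, B, C, D, E, G
Count = 6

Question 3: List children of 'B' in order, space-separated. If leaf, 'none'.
Answer: none

Derivation:
Node B's children (from adjacency): (leaf)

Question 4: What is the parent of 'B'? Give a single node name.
Answer: A

Derivation:
Scan adjacency: B appears as child of A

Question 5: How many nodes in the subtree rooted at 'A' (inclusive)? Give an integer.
Answer: 4

Derivation:
Subtree rooted at A contains: A, B, E, G
Count = 4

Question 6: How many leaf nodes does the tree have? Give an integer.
Answer: 3

Derivation:
Leaves (nodes with no children): B, C, E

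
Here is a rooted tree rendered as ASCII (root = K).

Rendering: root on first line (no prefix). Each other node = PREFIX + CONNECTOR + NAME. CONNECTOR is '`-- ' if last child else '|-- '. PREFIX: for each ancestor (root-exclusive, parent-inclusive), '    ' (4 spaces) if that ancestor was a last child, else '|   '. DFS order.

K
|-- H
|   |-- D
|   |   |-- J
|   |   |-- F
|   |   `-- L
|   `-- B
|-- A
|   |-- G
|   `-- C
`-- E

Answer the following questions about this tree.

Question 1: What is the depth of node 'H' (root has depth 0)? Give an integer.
Path from root to H: K -> H
Depth = number of edges = 1

Answer: 1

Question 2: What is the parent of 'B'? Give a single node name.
Answer: H

Derivation:
Scan adjacency: B appears as child of H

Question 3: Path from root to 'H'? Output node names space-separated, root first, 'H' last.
Answer: K H

Derivation:
Walk down from root: K -> H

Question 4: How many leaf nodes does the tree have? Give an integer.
Leaves (nodes with no children): B, C, E, F, G, J, L

Answer: 7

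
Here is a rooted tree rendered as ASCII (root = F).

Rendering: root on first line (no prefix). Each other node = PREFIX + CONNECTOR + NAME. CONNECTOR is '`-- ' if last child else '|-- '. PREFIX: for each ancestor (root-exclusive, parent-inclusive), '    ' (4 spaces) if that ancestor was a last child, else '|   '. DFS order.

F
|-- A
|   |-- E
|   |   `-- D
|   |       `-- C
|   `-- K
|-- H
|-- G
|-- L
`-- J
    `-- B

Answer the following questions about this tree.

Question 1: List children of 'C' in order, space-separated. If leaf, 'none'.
Answer: none

Derivation:
Node C's children (from adjacency): (leaf)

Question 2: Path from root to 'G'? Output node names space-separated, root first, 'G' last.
Walk down from root: F -> G

Answer: F G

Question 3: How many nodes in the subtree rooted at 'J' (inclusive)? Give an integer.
Answer: 2

Derivation:
Subtree rooted at J contains: B, J
Count = 2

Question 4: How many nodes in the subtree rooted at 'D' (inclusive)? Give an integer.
Subtree rooted at D contains: C, D
Count = 2

Answer: 2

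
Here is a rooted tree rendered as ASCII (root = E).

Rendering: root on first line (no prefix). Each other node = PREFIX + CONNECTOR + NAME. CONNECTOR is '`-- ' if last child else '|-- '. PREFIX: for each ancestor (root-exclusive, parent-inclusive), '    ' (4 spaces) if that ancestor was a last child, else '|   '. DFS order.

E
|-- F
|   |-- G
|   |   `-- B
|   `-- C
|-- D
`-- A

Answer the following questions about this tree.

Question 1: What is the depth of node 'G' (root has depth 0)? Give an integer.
Path from root to G: E -> F -> G
Depth = number of edges = 2

Answer: 2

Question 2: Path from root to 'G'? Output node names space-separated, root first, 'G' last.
Walk down from root: E -> F -> G

Answer: E F G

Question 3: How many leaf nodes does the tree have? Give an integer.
Answer: 4

Derivation:
Leaves (nodes with no children): A, B, C, D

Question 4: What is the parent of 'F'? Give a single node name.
Answer: E

Derivation:
Scan adjacency: F appears as child of E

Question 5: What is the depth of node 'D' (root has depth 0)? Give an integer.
Path from root to D: E -> D
Depth = number of edges = 1

Answer: 1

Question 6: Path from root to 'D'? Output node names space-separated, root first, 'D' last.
Walk down from root: E -> D

Answer: E D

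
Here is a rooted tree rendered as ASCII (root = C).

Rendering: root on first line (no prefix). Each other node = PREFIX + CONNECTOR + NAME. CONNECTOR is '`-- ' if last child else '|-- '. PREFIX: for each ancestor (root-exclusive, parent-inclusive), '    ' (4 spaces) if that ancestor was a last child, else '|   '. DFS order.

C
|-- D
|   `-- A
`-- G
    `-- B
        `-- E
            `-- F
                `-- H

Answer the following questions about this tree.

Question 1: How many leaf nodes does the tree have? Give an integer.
Leaves (nodes with no children): A, H

Answer: 2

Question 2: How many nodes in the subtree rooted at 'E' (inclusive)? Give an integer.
Answer: 3

Derivation:
Subtree rooted at E contains: E, F, H
Count = 3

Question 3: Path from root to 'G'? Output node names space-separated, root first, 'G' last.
Answer: C G

Derivation:
Walk down from root: C -> G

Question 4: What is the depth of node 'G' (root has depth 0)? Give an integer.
Path from root to G: C -> G
Depth = number of edges = 1

Answer: 1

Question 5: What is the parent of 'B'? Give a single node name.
Scan adjacency: B appears as child of G

Answer: G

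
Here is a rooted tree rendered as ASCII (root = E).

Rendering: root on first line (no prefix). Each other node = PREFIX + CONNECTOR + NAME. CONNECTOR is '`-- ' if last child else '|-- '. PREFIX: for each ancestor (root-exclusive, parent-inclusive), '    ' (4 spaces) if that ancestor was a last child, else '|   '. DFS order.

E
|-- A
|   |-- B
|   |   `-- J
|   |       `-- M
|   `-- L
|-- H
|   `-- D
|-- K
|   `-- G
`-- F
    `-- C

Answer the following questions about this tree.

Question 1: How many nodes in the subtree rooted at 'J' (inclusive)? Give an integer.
Subtree rooted at J contains: J, M
Count = 2

Answer: 2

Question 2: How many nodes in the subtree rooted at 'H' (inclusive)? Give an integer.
Subtree rooted at H contains: D, H
Count = 2

Answer: 2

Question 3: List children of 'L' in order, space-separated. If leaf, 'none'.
Answer: none

Derivation:
Node L's children (from adjacency): (leaf)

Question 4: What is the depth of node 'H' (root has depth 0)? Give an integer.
Path from root to H: E -> H
Depth = number of edges = 1

Answer: 1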